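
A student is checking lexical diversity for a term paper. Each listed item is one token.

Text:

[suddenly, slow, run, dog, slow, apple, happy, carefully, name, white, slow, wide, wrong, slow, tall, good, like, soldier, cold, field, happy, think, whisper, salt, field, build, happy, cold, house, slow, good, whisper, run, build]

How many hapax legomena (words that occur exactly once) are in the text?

14

Frequencies: slow:5, happy:3, run:2, good:2, cold:2, field:2, whisper:2, build:2, suddenly:1, dog:1, apple:1, carefully:1, name:1, white:1, wide:1, wrong:1, tall:1, like:1, soldier:1, think:1, … (2 more, each freq 1)
Hapax (freq=1): apple, carefully, dog, house, like, name, salt, soldier, suddenly, tall, think, white, wide, wrong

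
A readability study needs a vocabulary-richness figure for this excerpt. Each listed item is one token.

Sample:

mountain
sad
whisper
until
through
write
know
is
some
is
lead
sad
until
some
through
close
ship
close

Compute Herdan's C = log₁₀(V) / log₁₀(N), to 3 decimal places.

N = 18, V = 12.
log₁₀(V) = 1.079181, log₁₀(N) = 1.255273
C = 1.079181 / 1.255273 = 0.860

0.860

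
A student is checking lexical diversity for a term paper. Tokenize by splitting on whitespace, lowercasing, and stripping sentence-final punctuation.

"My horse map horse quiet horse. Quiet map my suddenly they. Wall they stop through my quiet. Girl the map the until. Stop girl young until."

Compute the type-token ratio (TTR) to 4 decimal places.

0.5000

N = 26 tokens, V = 13 types.
TTR = V / N = 13 / 26 = 0.5000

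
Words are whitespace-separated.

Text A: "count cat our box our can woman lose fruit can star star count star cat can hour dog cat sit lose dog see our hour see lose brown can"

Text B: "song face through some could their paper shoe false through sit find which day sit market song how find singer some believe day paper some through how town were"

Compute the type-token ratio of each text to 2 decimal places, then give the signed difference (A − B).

-0.18

TTR(A) = 14/29 = 0.48
TTR(B) = 19/29 = 0.66
Difference = 0.48 − 0.66 = -0.18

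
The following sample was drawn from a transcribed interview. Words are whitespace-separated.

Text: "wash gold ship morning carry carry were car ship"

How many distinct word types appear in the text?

Distinct types: {car, carry, gold, morning, ship, wash, were}
V = 7

7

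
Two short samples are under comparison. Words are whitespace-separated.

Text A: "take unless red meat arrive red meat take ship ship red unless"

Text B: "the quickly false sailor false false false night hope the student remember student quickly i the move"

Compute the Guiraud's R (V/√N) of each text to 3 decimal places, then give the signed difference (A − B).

A: V=6, N=12, R=1.732
B: V=10, N=17, R=2.425
Difference = 1.732 − 2.425 = -0.693

-0.693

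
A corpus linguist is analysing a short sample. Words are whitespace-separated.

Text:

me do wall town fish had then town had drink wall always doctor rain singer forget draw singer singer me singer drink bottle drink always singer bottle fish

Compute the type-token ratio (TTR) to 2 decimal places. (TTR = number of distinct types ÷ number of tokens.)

0.54

N = 28 tokens, V = 15 types.
TTR = V / N = 15 / 28 = 0.54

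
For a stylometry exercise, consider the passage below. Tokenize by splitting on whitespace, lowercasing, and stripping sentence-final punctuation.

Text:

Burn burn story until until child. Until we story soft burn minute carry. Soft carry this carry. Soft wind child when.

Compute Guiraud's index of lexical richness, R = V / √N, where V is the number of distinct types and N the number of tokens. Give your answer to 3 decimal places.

2.400

N = 21, V = 11.
√N = 4.582576
R = 11 / 4.582576 = 2.400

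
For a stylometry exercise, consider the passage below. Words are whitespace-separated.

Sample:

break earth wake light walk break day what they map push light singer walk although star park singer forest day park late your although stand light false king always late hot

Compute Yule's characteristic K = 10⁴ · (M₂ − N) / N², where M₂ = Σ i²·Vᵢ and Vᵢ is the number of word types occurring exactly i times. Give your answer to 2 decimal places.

208.12

Frequencies: light:3, break:2, walk:2, day:2, singer:2, although:2, park:2, late:2, earth:1, wake:1, what:1, they:1, map:1, push:1, star:1, forest:1, your:1, stand:1, false:1, king:1, … (2 more, each freq 1)
N = 31. Frequency spectrum: V_1=14, V_2=7, V_3=1
M₂ = 1²·14 + 2²·7 + 3²·1 = 51
K = 10000 × (51 − 31) / 31² = 208.12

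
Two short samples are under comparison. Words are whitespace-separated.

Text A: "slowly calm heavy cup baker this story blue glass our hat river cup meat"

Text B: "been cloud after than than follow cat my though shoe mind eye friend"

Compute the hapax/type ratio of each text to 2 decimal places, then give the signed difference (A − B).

0.00

A: hapax=12, V=13, ratio=0.92
B: hapax=11, V=12, ratio=0.92
Difference = 0.92 − 0.92 = 0.00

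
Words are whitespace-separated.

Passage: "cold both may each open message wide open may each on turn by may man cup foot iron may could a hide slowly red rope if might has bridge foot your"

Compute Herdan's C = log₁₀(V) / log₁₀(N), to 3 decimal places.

N = 31, V = 25.
log₁₀(V) = 1.397940, log₁₀(N) = 1.491362
C = 1.397940 / 1.491362 = 0.937

0.937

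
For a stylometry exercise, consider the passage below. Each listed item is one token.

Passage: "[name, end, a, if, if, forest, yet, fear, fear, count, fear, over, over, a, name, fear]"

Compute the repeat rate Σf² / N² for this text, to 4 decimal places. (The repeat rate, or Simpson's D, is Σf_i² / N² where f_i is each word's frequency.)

0.1406

Frequencies: fear:4, name:2, a:2, if:2, over:2, end:1, forest:1, yet:1, count:1
Σf² = 36; N² = 256
Repeat rate = 36 / 256 = 0.1406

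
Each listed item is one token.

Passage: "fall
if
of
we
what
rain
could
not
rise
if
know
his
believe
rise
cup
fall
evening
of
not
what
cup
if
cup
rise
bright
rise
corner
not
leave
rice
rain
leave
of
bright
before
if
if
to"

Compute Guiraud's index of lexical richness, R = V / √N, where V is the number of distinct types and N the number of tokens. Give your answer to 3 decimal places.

N = 38, V = 20.
√N = 6.164414
R = 20 / 6.164414 = 3.244

3.244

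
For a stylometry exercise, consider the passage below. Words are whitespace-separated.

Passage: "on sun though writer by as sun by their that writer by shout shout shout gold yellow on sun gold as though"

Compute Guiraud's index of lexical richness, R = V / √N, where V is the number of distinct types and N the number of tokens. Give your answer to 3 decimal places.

N = 22, V = 11.
√N = 4.690416
R = 11 / 4.690416 = 2.345

2.345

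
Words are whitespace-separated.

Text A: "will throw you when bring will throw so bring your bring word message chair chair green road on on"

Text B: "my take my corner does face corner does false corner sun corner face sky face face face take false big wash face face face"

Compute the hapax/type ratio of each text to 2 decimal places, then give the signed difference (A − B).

A: hapax=8, V=13, ratio=0.62
B: hapax=4, V=10, ratio=0.40
Difference = 0.62 − 0.40 = 0.22

0.22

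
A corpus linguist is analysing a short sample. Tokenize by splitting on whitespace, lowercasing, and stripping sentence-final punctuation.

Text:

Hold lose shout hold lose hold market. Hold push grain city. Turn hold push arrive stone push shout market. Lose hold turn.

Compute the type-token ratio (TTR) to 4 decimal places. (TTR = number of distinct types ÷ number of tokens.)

N = 22 tokens, V = 10 types.
TTR = V / N = 10 / 22 = 0.4545

0.4545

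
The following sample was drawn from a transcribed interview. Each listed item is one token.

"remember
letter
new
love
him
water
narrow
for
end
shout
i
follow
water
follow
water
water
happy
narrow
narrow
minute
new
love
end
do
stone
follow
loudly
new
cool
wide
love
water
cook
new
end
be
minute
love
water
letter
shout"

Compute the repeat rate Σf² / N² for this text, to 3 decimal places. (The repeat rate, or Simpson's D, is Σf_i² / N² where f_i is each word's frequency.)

Frequencies: water:6, new:4, love:4, narrow:3, end:3, follow:3, letter:2, shout:2, minute:2, remember:1, him:1, for:1, i:1, happy:1, do:1, stone:1, loudly:1, cool:1, wide:1, cook:1, … (1 more, each freq 1)
Σf² = 119; N² = 1681
Repeat rate = 119 / 1681 = 0.071

0.071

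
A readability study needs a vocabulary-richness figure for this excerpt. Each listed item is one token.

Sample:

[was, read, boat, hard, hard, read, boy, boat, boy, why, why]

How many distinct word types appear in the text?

6

Distinct types: {boat, boy, hard, read, was, why}
V = 6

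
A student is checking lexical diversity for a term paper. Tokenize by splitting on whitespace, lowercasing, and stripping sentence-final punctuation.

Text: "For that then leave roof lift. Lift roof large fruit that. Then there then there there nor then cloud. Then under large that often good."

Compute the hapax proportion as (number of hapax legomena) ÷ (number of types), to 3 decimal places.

Frequencies: then:5, that:3, there:3, roof:2, lift:2, large:2, for:1, leave:1, fruit:1, nor:1, cloud:1, under:1, often:1, good:1
Hapax count = 8; type count = 14.
Ratio = 8 / 14 = 0.571

0.571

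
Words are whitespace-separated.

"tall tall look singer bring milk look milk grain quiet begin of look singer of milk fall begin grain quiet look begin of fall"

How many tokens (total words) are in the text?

Tokens: tall, tall, look, singer, bring, milk, look, milk, grain, quiet, begin, of, look, singer, of, milk, fall, begin, grain, quiet, look, begin, of, fall
N = 24

24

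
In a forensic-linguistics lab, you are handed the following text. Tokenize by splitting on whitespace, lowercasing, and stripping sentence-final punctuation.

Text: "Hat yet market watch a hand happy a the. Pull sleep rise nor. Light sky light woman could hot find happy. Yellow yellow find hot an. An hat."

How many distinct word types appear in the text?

Distinct types: {a, an, could, find, hand, happy, hat, hot, light, market, nor, pull, rise, sky, sleep, the, watch, woman, yellow, yet}
V = 20

20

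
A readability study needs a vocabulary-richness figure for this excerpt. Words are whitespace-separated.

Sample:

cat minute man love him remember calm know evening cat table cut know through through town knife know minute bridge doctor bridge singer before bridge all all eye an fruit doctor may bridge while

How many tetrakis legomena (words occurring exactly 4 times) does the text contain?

1

Frequencies: bridge:4, know:3, cat:2, minute:2, through:2, doctor:2, all:2, man:1, love:1, him:1, remember:1, calm:1, evening:1, table:1, cut:1, town:1, knife:1, singer:1, before:1, eye:1, … (4 more, each freq 1)
Words with frequency 4: bridge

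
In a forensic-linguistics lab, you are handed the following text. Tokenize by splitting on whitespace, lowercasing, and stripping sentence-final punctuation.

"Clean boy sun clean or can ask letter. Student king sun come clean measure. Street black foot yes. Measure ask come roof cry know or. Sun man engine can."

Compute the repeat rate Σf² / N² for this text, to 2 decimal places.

0.06

Frequencies: clean:3, sun:3, or:2, can:2, ask:2, come:2, measure:2, boy:1, letter:1, student:1, king:1, street:1, black:1, foot:1, yes:1, roof:1, cry:1, know:1, man:1, engine:1
Σf² = 51; N² = 841
Repeat rate = 51 / 841 = 0.06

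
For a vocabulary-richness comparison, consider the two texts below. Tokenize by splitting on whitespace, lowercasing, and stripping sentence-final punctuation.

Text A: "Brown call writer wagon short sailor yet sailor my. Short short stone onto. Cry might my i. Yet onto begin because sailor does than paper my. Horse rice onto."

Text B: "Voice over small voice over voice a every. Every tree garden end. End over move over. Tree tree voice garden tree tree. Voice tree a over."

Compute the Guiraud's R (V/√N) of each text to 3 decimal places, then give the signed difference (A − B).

A: V=20, N=29, R=3.714
B: V=9, N=26, R=1.765
Difference = 3.714 − 1.765 = 1.949

1.949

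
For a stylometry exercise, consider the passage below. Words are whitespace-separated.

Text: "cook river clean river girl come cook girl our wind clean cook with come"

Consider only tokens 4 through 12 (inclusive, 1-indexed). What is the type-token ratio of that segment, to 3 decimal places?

Segment tokens 4–12: river, girl, come, cook, girl, our, wind, clean, cook
Segment N = 9, segment V = 7.
TTR = 7 / 9 = 0.778

0.778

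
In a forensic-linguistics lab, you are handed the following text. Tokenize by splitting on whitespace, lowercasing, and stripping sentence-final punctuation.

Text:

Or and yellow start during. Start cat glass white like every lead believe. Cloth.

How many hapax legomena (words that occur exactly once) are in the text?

Frequencies: start:2, or:1, and:1, yellow:1, during:1, cat:1, glass:1, white:1, like:1, every:1, lead:1, believe:1, cloth:1
Hapax (freq=1): and, believe, cat, cloth, during, every, glass, lead, like, or, white, yellow

12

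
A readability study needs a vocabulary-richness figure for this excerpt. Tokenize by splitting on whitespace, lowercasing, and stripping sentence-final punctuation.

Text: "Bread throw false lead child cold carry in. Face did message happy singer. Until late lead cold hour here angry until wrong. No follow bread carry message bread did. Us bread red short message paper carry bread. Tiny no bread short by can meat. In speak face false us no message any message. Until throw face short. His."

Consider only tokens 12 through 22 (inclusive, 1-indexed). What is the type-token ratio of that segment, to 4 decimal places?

0.9091

Segment tokens 12–22: happy, singer, until, late, lead, cold, hour, here, angry, until, wrong
Segment N = 11, segment V = 10.
TTR = 10 / 11 = 0.9091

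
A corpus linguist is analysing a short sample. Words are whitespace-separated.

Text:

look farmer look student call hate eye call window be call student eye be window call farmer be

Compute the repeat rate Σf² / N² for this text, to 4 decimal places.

Frequencies: call:4, be:3, look:2, farmer:2, student:2, eye:2, window:2, hate:1
Σf² = 46; N² = 324
Repeat rate = 46 / 324 = 0.1420

0.1420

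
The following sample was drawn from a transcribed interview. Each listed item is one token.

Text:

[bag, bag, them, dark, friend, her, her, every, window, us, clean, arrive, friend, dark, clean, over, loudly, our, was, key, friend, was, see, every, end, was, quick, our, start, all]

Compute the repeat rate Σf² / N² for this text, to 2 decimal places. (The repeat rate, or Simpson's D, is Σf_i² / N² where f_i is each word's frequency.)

Frequencies: friend:3, was:3, bag:2, dark:2, her:2, every:2, clean:2, our:2, them:1, window:1, us:1, arrive:1, over:1, loudly:1, key:1, see:1, end:1, quick:1, start:1, all:1
Σf² = 54; N² = 900
Repeat rate = 54 / 900 = 0.06

0.06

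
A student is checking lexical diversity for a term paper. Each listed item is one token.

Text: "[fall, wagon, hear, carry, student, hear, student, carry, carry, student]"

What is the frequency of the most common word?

3

Frequencies: carry:3, student:3, hear:2, fall:1, wagon:1
Most common: 'carry' with frequency 3.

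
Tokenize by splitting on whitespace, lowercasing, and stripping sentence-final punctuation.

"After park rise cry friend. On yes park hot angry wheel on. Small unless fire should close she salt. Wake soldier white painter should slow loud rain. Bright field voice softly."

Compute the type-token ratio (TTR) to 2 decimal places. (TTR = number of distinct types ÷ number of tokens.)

0.90

N = 31 tokens, V = 28 types.
TTR = V / N = 28 / 31 = 0.90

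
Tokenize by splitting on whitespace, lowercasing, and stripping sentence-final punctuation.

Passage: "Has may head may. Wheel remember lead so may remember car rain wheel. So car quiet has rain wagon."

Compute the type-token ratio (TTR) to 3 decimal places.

0.579

N = 19 tokens, V = 11 types.
TTR = V / N = 11 / 19 = 0.579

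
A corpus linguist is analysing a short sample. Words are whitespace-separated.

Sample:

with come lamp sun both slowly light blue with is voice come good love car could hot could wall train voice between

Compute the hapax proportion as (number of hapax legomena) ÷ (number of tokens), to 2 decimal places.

0.64

Frequencies: with:2, come:2, voice:2, could:2, lamp:1, sun:1, both:1, slowly:1, light:1, blue:1, is:1, good:1, love:1, car:1, hot:1, wall:1, train:1, between:1
Hapax count = 14; token count = 22.
Ratio = 14 / 22 = 0.64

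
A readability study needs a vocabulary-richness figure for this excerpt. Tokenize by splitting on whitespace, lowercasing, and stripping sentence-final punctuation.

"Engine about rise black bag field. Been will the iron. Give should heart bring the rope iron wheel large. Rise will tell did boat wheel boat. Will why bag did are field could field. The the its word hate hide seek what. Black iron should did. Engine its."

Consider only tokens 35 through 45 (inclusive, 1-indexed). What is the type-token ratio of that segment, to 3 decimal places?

Segment tokens 35–45: the, the, its, word, hate, hide, seek, what, black, iron, should
Segment N = 11, segment V = 10.
TTR = 10 / 11 = 0.909

0.909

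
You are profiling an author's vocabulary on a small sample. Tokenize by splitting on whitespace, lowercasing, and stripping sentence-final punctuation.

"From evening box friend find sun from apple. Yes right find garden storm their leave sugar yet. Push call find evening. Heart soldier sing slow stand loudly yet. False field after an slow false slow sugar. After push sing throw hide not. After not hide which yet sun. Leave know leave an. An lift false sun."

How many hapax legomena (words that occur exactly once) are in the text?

Frequencies: find:3, sun:3, leave:3, yet:3, slow:3, false:3, after:3, an:3, from:2, evening:2, sugar:2, push:2, sing:2, hide:2, not:2, box:1, friend:1, apple:1, yes:1, right:1, … (13 more, each freq 1)
Hapax (freq=1): apple, box, call, field, friend, garden, heart, know, lift, loudly, right, soldier, stand, storm, their, throw, which, yes

18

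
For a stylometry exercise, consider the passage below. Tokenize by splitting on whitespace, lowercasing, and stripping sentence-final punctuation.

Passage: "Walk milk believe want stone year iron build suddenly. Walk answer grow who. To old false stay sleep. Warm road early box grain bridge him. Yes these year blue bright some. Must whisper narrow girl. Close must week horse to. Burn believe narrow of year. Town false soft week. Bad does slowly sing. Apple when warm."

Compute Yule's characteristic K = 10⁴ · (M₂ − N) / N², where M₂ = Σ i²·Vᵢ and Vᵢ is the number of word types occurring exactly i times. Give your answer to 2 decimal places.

70.15

Frequencies: year:3, walk:2, believe:2, to:2, false:2, warm:2, must:2, narrow:2, week:2, milk:1, want:1, stone:1, iron:1, build:1, suddenly:1, answer:1, grow:1, who:1, old:1, stay:1, … (26 more, each freq 1)
N = 56. Frequency spectrum: V_1=37, V_2=8, V_3=1
M₂ = 1²·37 + 2²·8 + 3²·1 = 78
K = 10000 × (78 − 56) / 56² = 70.15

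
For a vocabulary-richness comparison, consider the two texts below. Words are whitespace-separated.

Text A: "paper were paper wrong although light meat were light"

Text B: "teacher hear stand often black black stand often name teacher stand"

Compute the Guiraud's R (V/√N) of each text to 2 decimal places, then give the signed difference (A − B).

0.19

A: V=6, N=9, R=2.00
B: V=6, N=11, R=1.81
Difference = 2.00 − 1.81 = 0.19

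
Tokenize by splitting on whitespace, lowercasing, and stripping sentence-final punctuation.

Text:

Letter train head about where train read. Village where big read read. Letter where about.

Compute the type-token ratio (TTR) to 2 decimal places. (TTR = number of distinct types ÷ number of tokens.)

0.53

N = 15 tokens, V = 8 types.
TTR = V / N = 8 / 15 = 0.53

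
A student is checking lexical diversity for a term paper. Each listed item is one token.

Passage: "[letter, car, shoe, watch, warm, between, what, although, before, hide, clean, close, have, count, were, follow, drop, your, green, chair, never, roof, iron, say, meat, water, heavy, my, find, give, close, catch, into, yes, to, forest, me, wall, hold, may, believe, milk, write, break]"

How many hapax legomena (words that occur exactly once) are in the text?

Frequencies: close:2, letter:1, car:1, shoe:1, watch:1, warm:1, between:1, what:1, although:1, before:1, hide:1, clean:1, have:1, count:1, were:1, follow:1, drop:1, your:1, green:1, chair:1, … (23 more, each freq 1)
Hapax (freq=1): although, before, believe, between, break, car, catch, chair, clean, count, drop, find, follow, forest, give, green, have, heavy, hide, hold, into, iron, letter, may, me, meat, milk, my, never, roof, say, shoe, to, wall, warm, watch, water, were, what, write, yes, your

42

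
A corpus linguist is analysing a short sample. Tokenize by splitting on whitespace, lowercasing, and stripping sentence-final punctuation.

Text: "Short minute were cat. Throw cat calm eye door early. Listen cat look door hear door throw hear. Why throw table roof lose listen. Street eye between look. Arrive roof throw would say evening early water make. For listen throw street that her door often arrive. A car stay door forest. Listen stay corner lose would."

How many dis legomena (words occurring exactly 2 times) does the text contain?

10

Frequencies: throw:5, door:5, listen:4, cat:3, eye:2, early:2, look:2, hear:2, roof:2, lose:2, street:2, arrive:2, would:2, stay:2, short:1, minute:1, were:1, calm:1, why:1, table:1, … (13 more, each freq 1)
Words with frequency 2: arrive, early, eye, hear, look, lose, roof, stay, street, would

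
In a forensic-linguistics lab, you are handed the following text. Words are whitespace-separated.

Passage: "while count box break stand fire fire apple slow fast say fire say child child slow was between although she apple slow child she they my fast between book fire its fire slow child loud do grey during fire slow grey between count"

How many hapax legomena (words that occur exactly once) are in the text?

13

Frequencies: fire:6, slow:5, child:4, between:3, count:2, apple:2, fast:2, say:2, she:2, grey:2, while:1, box:1, break:1, stand:1, was:1, although:1, they:1, my:1, book:1, its:1, … (3 more, each freq 1)
Hapax (freq=1): although, book, box, break, do, during, its, loud, my, stand, they, was, while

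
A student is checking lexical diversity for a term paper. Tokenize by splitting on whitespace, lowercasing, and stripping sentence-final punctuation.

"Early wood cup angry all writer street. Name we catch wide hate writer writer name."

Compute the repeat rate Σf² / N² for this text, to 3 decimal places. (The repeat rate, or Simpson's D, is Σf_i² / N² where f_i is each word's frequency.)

Frequencies: writer:3, name:2, early:1, wood:1, cup:1, angry:1, all:1, street:1, we:1, catch:1, wide:1, hate:1
Σf² = 23; N² = 225
Repeat rate = 23 / 225 = 0.102

0.102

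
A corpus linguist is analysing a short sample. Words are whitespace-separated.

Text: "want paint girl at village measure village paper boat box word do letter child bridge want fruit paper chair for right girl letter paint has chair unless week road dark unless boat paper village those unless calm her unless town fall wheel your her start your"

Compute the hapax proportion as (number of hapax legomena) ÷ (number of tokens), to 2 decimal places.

0.43

Frequencies: unless:4, village:3, paper:3, want:2, paint:2, girl:2, boat:2, letter:2, chair:2, her:2, your:2, at:1, measure:1, box:1, word:1, do:1, child:1, bridge:1, fruit:1, for:1, … (11 more, each freq 1)
Hapax count = 20; token count = 46.
Ratio = 20 / 46 = 0.43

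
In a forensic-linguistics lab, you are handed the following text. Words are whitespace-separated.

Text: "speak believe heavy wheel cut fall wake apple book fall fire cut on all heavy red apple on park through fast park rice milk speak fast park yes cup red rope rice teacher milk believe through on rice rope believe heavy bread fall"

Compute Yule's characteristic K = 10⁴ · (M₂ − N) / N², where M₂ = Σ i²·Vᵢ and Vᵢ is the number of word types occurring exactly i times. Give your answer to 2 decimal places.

Frequencies: believe:3, heavy:3, fall:3, on:3, park:3, rice:3, speak:2, cut:2, apple:2, red:2, through:2, fast:2, milk:2, rope:2, wheel:1, wake:1, book:1, fire:1, all:1, yes:1, … (3 more, each freq 1)
N = 43. Frequency spectrum: V_1=9, V_2=8, V_3=6
M₂ = 1²·9 + 2²·8 + 3²·6 = 95
K = 10000 × (95 − 43) / 43² = 281.23

281.23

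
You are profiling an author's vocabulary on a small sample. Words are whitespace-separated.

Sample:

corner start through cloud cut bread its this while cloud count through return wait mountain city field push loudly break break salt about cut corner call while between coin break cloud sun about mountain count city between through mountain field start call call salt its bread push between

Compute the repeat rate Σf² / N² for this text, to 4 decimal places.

0.0469

Frequencies: through:3, cloud:3, mountain:3, break:3, call:3, between:3, corner:2, start:2, cut:2, bread:2, its:2, while:2, count:2, city:2, field:2, push:2, salt:2, about:2, this:1, return:1, … (4 more, each freq 1)
Σf² = 108; N² = 2304
Repeat rate = 108 / 2304 = 0.0469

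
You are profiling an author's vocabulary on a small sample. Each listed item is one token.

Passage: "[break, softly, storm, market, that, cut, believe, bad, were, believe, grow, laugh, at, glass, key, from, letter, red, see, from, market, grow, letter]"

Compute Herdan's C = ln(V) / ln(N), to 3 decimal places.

0.922

N = 23, V = 18.
ln(V) = 2.890372, ln(N) = 3.135494
C = 2.890372 / 3.135494 = 0.922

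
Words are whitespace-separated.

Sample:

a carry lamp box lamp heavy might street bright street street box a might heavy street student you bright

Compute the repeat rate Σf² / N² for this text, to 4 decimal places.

0.1191

Frequencies: street:4, a:2, lamp:2, box:2, heavy:2, might:2, bright:2, carry:1, student:1, you:1
Σf² = 43; N² = 361
Repeat rate = 43 / 361 = 0.1191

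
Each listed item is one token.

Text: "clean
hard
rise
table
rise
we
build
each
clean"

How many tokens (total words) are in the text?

Tokens: clean, hard, rise, table, rise, we, build, each, clean
N = 9

9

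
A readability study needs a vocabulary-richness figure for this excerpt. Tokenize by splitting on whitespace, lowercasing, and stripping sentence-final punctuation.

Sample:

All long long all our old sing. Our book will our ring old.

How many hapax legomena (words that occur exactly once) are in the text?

Frequencies: our:3, all:2, long:2, old:2, sing:1, book:1, will:1, ring:1
Hapax (freq=1): book, ring, sing, will

4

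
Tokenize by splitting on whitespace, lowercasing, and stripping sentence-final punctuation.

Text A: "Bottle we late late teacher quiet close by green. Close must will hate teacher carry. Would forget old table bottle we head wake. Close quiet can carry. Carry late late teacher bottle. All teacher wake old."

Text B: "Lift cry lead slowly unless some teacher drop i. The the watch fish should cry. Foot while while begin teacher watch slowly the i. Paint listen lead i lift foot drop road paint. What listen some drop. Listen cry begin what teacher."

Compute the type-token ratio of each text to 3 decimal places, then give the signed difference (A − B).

0.080

TTR(A) = 20/36 = 0.556
TTR(B) = 20/42 = 0.476
Difference = 0.556 − 0.476 = 0.080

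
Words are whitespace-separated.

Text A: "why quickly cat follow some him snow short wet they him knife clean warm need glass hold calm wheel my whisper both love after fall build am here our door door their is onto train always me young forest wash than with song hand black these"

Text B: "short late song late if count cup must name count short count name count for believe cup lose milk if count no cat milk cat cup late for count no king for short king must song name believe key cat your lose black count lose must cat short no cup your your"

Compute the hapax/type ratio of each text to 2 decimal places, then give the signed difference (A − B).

A: hapax=42, V=44, ratio=0.95
B: hapax=2, V=18, ratio=0.11
Difference = 0.95 − 0.11 = 0.84

0.84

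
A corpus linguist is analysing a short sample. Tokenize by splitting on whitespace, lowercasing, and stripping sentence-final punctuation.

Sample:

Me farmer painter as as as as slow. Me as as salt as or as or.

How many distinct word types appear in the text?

Distinct types: {as, farmer, me, or, painter, salt, slow}
V = 7

7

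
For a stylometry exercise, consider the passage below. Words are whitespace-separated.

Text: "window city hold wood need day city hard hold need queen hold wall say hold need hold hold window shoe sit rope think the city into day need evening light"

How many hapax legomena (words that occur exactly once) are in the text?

Frequencies: hold:6, need:4, city:3, window:2, day:2, wood:1, hard:1, queen:1, wall:1, say:1, shoe:1, sit:1, rope:1, think:1, the:1, into:1, evening:1, light:1
Hapax (freq=1): evening, hard, into, light, queen, rope, say, shoe, sit, the, think, wall, wood

13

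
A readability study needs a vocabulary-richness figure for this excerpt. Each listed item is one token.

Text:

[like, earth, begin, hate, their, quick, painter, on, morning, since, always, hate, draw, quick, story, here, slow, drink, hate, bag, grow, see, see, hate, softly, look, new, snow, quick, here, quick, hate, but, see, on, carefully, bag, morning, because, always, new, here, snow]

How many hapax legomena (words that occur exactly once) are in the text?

16

Frequencies: hate:5, quick:4, here:3, see:3, on:2, morning:2, always:2, bag:2, new:2, snow:2, like:1, earth:1, begin:1, their:1, painter:1, since:1, draw:1, story:1, slow:1, drink:1, … (6 more, each freq 1)
Hapax (freq=1): because, begin, but, carefully, draw, drink, earth, grow, like, look, painter, since, slow, softly, story, their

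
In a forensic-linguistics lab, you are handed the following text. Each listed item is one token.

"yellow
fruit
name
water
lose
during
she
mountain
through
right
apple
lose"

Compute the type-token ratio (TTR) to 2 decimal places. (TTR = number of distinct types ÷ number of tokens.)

N = 12 tokens, V = 11 types.
TTR = V / N = 11 / 12 = 0.92

0.92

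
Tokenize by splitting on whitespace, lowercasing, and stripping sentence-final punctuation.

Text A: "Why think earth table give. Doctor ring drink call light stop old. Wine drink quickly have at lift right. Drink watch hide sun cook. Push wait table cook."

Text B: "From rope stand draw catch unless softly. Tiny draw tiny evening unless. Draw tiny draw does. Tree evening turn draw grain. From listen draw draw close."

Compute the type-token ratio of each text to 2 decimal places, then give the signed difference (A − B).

0.28

TTR(A) = 24/28 = 0.86
TTR(B) = 15/26 = 0.58
Difference = 0.86 − 0.58 = 0.28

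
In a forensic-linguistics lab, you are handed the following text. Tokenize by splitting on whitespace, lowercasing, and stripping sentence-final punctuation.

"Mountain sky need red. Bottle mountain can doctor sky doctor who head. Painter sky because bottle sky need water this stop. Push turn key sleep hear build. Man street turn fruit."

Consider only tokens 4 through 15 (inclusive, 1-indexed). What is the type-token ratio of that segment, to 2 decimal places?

Segment tokens 4–15: red, bottle, mountain, can, doctor, sky, doctor, who, head, painter, sky, because
Segment N = 12, segment V = 10.
TTR = 10 / 12 = 0.83

0.83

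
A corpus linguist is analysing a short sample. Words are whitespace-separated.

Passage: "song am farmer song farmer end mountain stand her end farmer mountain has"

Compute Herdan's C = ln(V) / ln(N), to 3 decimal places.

N = 13, V = 8.
ln(V) = 2.079442, ln(N) = 2.564949
C = 2.079442 / 2.564949 = 0.811

0.811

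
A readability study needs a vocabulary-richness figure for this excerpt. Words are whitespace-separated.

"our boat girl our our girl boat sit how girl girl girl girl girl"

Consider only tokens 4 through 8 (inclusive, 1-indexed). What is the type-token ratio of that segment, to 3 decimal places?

0.800

Segment tokens 4–8: our, our, girl, boat, sit
Segment N = 5, segment V = 4.
TTR = 4 / 5 = 0.800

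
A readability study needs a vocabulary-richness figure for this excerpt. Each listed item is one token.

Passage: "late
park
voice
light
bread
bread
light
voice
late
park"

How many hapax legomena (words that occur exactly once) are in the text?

Frequencies: late:2, park:2, voice:2, light:2, bread:2
Hapax (freq=1): (none)

0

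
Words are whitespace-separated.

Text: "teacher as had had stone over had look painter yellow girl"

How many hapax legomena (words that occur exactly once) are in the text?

Frequencies: had:3, teacher:1, as:1, stone:1, over:1, look:1, painter:1, yellow:1, girl:1
Hapax (freq=1): as, girl, look, over, painter, stone, teacher, yellow

8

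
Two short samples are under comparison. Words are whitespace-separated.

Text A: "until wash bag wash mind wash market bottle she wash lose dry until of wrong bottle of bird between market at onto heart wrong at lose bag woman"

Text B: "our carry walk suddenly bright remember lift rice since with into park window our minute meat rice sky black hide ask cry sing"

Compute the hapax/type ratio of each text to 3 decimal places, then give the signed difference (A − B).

-0.434

A: hapax=8, V=17, ratio=0.471
B: hapax=19, V=21, ratio=0.905
Difference = 0.471 − 0.905 = -0.434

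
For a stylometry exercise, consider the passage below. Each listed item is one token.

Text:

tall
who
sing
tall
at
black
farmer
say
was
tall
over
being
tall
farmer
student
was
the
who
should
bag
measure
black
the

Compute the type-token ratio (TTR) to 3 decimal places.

N = 23 tokens, V = 15 types.
TTR = V / N = 15 / 23 = 0.652

0.652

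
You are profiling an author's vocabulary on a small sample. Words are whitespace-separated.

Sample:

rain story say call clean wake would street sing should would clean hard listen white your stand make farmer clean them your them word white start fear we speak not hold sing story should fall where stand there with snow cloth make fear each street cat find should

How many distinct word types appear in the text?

34

Distinct types: {call, cat, clean, cloth, each, fall, farmer, fear, find, hard, hold, listen, make, not, rain, say, should, sing, snow, speak, stand, start, story, street, them, there, wake, we, where, white, with, word, would, your}
V = 34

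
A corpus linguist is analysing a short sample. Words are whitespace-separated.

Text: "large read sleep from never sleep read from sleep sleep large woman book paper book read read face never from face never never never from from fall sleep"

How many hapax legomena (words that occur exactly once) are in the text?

Frequencies: sleep:5, from:5, never:5, read:4, large:2, book:2, face:2, woman:1, paper:1, fall:1
Hapax (freq=1): fall, paper, woman

3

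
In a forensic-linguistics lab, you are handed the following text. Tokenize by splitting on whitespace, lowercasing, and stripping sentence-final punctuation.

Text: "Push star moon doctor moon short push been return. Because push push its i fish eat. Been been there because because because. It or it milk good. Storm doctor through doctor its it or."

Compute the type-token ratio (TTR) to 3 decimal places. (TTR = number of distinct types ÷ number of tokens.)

N = 34 tokens, V = 19 types.
TTR = V / N = 19 / 34 = 0.559

0.559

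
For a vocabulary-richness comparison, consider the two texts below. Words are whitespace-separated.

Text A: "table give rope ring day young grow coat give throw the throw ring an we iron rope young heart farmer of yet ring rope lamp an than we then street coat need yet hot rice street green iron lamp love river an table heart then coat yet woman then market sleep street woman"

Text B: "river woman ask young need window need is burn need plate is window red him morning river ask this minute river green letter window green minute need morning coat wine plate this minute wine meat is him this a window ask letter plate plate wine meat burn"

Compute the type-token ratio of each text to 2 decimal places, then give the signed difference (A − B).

0.14

TTR(A) = 30/53 = 0.57
TTR(B) = 20/47 = 0.43
Difference = 0.57 − 0.43 = 0.14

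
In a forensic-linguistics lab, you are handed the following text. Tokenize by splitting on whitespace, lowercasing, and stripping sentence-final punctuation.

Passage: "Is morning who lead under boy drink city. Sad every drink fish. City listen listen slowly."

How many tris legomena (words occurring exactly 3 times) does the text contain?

0

Frequencies: drink:2, city:2, listen:2, is:1, morning:1, who:1, lead:1, under:1, boy:1, sad:1, every:1, fish:1, slowly:1
Words with frequency 3: (none)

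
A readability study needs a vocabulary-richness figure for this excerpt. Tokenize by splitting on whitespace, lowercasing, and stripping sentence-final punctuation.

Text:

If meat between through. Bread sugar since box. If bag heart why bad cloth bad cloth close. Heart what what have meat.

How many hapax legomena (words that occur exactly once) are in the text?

Frequencies: if:2, meat:2, heart:2, bad:2, cloth:2, what:2, between:1, through:1, bread:1, sugar:1, since:1, box:1, bag:1, why:1, close:1, have:1
Hapax (freq=1): bag, between, box, bread, close, have, since, sugar, through, why

10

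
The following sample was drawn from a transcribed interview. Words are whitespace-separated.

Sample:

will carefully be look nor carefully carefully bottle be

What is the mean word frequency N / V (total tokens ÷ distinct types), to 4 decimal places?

N = 9 tokens, V = 6 types.
Mean frequency = N / V = 9 / 6 = 1.5000

1.5000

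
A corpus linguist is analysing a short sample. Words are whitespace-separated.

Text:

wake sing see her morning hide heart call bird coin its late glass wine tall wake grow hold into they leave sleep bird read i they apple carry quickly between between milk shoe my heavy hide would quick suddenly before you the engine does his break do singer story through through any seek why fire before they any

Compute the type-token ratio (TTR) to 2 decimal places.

0.84

N = 58 tokens, V = 49 types.
TTR = V / N = 49 / 58 = 0.84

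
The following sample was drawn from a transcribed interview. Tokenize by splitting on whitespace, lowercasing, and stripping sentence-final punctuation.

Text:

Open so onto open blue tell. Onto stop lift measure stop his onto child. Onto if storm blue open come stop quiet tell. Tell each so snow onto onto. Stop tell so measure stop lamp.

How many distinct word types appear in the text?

17

Distinct types: {blue, child, come, each, his, if, lamp, lift, measure, onto, open, quiet, snow, so, stop, storm, tell}
V = 17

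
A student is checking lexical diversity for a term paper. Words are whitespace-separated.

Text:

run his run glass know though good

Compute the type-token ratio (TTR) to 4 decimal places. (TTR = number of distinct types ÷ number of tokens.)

N = 7 tokens, V = 6 types.
TTR = V / N = 6 / 7 = 0.8571

0.8571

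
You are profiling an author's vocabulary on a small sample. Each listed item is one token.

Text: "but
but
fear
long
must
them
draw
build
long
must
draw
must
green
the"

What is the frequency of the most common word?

3

Frequencies: must:3, but:2, long:2, draw:2, fear:1, them:1, build:1, green:1, the:1
Most common: 'must' with frequency 3.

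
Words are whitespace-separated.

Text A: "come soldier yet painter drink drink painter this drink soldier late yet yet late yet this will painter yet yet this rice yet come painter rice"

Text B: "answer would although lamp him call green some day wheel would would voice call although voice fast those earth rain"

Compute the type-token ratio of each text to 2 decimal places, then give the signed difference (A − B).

-0.40

TTR(A) = 9/26 = 0.35
TTR(B) = 15/20 = 0.75
Difference = 0.35 − 0.75 = -0.40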